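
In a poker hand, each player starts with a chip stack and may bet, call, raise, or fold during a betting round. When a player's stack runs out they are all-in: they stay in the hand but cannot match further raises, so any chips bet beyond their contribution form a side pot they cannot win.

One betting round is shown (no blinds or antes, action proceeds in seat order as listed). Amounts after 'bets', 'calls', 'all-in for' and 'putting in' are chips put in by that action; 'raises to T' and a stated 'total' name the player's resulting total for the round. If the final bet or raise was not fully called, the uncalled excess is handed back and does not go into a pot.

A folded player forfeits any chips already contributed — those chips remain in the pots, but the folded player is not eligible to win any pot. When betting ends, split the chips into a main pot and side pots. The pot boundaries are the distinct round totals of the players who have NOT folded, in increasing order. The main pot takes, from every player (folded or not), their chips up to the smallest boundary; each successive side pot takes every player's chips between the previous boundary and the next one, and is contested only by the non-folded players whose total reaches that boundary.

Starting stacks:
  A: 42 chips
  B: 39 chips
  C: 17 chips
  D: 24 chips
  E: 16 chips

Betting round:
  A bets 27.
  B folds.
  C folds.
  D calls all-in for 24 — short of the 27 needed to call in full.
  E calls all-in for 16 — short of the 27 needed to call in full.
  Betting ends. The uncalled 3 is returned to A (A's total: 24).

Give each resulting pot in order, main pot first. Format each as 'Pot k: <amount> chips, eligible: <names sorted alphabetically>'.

Pot 1: 48 chips, eligible: A, D, E
Pot 2: 16 chips, eligible: A, D

Derivation:
Contributions (after 3 returned to A): A=24, D=24, E=16
Folded: B, C
Pot levels (distinct totals of non-folded players): 16, 24
Layer 1-16: 16 each from A, D, E = 16*3 = 48 chips; eligible A, D, E
Layer 17-24: 8 each from A, D = 8*2 = 16 chips; eligible A, D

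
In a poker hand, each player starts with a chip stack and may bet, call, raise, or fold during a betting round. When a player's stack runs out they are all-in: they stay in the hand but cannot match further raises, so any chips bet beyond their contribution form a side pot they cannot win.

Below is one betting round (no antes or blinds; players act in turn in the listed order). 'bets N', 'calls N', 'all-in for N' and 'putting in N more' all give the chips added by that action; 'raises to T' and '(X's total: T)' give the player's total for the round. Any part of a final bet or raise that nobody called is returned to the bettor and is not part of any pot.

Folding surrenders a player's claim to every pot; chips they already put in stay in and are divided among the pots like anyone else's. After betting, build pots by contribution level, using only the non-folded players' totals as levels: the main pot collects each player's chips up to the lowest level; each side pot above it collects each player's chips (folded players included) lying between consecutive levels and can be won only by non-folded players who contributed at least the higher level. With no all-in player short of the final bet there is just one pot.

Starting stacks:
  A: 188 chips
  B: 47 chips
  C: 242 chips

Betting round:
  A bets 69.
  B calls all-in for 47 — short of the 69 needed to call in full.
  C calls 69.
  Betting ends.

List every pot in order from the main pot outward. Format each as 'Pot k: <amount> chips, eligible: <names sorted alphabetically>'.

Pot 1: 141 chips, eligible: A, B, C
Pot 2: 44 chips, eligible: A, C

Derivation:
Contributions: A=69, B=47, C=69
Pot levels (distinct totals of non-folded players): 47, 69
Layer 1-47: 47 each from A, B, C = 47*3 = 141 chips; eligible A, B, C
Layer 48-69: 22 each from A, C = 22*2 = 44 chips; eligible A, C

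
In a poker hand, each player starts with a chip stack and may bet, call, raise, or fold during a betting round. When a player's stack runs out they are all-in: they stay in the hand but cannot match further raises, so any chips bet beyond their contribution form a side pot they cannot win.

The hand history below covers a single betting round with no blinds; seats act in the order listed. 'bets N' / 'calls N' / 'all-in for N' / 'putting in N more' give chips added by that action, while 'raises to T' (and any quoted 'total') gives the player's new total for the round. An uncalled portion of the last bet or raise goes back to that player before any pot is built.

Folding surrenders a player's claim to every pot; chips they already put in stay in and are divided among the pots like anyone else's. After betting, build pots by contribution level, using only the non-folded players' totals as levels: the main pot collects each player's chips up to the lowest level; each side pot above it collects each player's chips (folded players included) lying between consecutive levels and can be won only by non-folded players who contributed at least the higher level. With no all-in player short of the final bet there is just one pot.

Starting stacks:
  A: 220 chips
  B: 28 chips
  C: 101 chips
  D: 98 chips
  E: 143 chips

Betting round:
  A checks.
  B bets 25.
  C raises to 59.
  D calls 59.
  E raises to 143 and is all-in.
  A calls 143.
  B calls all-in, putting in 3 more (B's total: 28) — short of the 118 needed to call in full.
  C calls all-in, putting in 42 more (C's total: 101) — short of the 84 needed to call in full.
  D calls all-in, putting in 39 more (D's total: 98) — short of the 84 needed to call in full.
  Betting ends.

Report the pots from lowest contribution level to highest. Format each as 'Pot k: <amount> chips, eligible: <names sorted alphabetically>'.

Pot 1: 140 chips, eligible: A, B, C, D, E
Pot 2: 280 chips, eligible: A, C, D, E
Pot 3: 9 chips, eligible: A, C, E
Pot 4: 84 chips, eligible: A, E

Derivation:
Contributions: A=143, B=28, C=101, D=98, E=143
Pot levels (distinct totals of non-folded players): 28, 98, 101, 143
Layer 1-28: 28 each from A, B, C, D, E = 28*5 = 140 chips; eligible A, B, C, D, E
Layer 29-98: 70 each from A, C, D, E = 70*4 = 280 chips; eligible A, C, D, E
Layer 99-101: 3 each from A, C, E = 3*3 = 9 chips; eligible A, C, E
Layer 102-143: 42 each from A, E = 42*2 = 84 chips; eligible A, E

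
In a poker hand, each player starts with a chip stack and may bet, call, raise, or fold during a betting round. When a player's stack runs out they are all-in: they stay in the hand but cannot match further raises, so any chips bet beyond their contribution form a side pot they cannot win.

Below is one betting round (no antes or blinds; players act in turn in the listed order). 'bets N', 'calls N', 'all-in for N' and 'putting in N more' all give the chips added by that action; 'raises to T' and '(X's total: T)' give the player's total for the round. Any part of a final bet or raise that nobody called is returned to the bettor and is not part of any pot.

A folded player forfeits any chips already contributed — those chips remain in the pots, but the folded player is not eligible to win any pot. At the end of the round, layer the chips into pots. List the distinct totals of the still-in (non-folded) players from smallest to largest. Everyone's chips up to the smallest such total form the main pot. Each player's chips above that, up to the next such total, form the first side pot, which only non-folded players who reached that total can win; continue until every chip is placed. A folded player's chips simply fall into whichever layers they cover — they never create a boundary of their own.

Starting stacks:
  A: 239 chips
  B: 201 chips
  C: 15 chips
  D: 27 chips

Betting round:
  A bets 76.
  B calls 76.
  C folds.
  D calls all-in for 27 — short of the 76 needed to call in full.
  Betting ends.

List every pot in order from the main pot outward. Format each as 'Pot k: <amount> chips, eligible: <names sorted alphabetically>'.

Pot 1: 81 chips, eligible: A, B, D
Pot 2: 98 chips, eligible: A, B

Derivation:
Contributions: A=76, B=76, D=27
Folded: C
Pot levels (distinct totals of non-folded players): 27, 76
Layer 1-27: 27 each from A, B, D = 27*3 = 81 chips; eligible A, B, D
Layer 28-76: 49 each from A, B = 49*2 = 98 chips; eligible A, B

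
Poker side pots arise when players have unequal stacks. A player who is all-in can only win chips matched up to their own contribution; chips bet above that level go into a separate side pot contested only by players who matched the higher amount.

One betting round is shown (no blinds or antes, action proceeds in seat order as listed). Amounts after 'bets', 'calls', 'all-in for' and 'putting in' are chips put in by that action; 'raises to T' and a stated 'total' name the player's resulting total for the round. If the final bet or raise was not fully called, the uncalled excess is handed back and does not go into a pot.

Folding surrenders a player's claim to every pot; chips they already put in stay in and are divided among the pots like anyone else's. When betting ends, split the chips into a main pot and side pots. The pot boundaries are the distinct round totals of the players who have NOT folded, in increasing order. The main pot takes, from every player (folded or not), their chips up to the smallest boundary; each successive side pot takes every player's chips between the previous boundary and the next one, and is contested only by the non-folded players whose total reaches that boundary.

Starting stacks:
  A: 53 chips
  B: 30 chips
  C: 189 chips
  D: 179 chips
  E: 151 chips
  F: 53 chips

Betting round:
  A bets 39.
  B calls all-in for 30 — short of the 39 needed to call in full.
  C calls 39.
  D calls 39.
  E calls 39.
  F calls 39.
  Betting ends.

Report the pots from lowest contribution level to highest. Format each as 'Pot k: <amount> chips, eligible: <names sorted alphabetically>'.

Pot 1: 180 chips, eligible: A, B, C, D, E, F
Pot 2: 45 chips, eligible: A, C, D, E, F

Derivation:
Contributions: A=39, B=30, C=39, D=39, E=39, F=39
Pot levels (distinct totals of non-folded players): 30, 39
Layer 1-30: 30 each from A, B, C, D, E, F = 30*6 = 180 chips; eligible A, B, C, D, E, F
Layer 31-39: 9 each from A, C, D, E, F = 9*5 = 45 chips; eligible A, C, D, E, F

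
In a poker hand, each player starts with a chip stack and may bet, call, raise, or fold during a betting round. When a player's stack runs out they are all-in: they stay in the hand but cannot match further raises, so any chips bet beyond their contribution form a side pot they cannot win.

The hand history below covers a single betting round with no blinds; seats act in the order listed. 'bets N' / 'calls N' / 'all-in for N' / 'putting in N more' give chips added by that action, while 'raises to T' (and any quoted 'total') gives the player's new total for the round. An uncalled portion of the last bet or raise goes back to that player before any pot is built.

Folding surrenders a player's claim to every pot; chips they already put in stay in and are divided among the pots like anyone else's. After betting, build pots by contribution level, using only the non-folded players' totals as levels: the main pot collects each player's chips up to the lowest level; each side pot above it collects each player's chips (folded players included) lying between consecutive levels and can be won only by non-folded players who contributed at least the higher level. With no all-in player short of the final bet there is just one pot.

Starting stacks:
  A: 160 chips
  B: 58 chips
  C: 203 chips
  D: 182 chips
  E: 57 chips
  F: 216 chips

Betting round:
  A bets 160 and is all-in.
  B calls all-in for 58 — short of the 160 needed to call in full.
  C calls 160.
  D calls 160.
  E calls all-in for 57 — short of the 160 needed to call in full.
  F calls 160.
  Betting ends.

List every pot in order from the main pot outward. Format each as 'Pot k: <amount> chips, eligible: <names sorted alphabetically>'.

Pot 1: 342 chips, eligible: A, B, C, D, E, F
Pot 2: 5 chips, eligible: A, B, C, D, F
Pot 3: 408 chips, eligible: A, C, D, F

Derivation:
Contributions: A=160, B=58, C=160, D=160, E=57, F=160
Pot levels (distinct totals of non-folded players): 57, 58, 160
Layer 1-57: 57 each from A, B, C, D, E, F = 57*6 = 342 chips; eligible A, B, C, D, E, F
Layer 58-58: 1 each from A, B, C, D, F = 1*5 = 5 chips; eligible A, B, C, D, F
Layer 59-160: 102 each from A, C, D, F = 102*4 = 408 chips; eligible A, C, D, F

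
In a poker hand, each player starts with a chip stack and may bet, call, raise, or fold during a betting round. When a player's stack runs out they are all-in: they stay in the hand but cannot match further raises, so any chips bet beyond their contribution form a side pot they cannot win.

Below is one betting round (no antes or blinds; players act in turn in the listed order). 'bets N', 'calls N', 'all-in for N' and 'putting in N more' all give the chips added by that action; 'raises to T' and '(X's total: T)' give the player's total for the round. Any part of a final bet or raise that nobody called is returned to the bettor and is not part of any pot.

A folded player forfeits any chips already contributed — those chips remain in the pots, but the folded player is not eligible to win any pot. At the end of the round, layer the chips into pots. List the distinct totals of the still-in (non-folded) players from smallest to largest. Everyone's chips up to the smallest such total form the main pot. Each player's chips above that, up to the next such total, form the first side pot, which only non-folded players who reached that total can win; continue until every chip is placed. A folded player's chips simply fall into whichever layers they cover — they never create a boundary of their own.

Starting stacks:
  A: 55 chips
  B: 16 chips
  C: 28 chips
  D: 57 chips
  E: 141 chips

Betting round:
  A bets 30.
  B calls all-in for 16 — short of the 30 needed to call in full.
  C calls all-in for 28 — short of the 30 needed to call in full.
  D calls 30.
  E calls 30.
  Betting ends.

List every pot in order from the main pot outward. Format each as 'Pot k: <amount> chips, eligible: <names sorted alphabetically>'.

Pot 1: 80 chips, eligible: A, B, C, D, E
Pot 2: 48 chips, eligible: A, C, D, E
Pot 3: 6 chips, eligible: A, D, E

Derivation:
Contributions: A=30, B=16, C=28, D=30, E=30
Pot levels (distinct totals of non-folded players): 16, 28, 30
Layer 1-16: 16 each from A, B, C, D, E = 16*5 = 80 chips; eligible A, B, C, D, E
Layer 17-28: 12 each from A, C, D, E = 12*4 = 48 chips; eligible A, C, D, E
Layer 29-30: 2 each from A, D, E = 2*3 = 6 chips; eligible A, D, E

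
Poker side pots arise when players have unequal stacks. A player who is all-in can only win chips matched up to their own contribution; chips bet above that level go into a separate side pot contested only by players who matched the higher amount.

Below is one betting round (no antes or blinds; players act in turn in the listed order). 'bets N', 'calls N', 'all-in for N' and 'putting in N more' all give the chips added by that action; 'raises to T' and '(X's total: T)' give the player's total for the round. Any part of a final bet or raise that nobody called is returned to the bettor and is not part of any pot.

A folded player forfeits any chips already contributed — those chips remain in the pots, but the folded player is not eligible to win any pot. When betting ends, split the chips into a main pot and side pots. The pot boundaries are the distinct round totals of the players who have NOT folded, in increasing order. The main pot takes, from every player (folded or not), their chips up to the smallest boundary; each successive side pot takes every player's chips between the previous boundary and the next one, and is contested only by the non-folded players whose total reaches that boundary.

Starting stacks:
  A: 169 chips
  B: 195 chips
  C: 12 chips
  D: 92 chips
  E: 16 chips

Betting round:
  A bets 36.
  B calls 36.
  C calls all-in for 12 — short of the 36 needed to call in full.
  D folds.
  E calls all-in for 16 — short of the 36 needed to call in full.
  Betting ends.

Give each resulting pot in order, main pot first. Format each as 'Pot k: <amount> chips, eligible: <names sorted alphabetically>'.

Pot 1: 48 chips, eligible: A, B, C, E
Pot 2: 12 chips, eligible: A, B, E
Pot 3: 40 chips, eligible: A, B

Derivation:
Contributions: A=36, B=36, C=12, E=16
Folded: D
Pot levels (distinct totals of non-folded players): 12, 16, 36
Layer 1-12: 12 each from A, B, C, E = 12*4 = 48 chips; eligible A, B, C, E
Layer 13-16: 4 each from A, B, E = 4*3 = 12 chips; eligible A, B, E
Layer 17-36: 20 each from A, B = 20*2 = 40 chips; eligible A, B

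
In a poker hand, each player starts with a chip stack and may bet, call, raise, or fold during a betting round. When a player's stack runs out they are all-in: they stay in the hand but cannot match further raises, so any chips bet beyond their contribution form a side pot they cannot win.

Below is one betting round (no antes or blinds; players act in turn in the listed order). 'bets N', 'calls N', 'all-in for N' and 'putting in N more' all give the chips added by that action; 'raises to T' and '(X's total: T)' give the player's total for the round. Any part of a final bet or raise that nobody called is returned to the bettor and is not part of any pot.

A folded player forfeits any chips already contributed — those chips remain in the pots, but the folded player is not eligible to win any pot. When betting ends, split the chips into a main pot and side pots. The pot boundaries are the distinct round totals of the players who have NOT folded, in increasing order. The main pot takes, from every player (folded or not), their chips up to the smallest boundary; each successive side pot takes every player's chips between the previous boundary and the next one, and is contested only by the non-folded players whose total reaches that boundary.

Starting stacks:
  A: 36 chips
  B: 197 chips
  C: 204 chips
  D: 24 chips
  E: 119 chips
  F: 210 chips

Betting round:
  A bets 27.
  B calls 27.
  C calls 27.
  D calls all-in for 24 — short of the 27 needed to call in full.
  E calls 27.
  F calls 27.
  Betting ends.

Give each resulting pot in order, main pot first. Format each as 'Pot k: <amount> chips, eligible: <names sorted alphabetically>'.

Contributions: A=27, B=27, C=27, D=24, E=27, F=27
Pot levels (distinct totals of non-folded players): 24, 27
Layer 1-24: 24 each from A, B, C, D, E, F = 24*6 = 144 chips; eligible A, B, C, D, E, F
Layer 25-27: 3 each from A, B, C, E, F = 3*5 = 15 chips; eligible A, B, C, E, F

Pot 1: 144 chips, eligible: A, B, C, D, E, F
Pot 2: 15 chips, eligible: A, B, C, E, F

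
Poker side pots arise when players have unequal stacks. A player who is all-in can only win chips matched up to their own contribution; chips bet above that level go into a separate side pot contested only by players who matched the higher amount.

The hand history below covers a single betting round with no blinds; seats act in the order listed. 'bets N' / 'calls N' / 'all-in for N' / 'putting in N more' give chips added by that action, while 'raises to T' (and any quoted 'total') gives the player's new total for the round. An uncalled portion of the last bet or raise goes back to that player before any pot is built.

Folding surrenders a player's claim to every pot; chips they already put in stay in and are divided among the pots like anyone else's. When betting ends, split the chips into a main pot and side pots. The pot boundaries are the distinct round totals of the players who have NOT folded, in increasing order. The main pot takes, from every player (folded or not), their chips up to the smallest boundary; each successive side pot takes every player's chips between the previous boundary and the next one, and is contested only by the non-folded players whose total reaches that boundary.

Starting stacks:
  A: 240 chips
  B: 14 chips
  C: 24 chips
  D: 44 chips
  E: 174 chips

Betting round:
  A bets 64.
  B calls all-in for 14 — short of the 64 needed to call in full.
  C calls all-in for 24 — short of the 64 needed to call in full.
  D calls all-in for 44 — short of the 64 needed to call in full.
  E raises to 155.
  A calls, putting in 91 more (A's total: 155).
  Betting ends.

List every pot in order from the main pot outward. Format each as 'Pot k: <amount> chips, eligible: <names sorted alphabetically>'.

Contributions: A=155, B=14, C=24, D=44, E=155
Pot levels (distinct totals of non-folded players): 14, 24, 44, 155
Layer 1-14: 14 each from A, B, C, D, E = 14*5 = 70 chips; eligible A, B, C, D, E
Layer 15-24: 10 each from A, C, D, E = 10*4 = 40 chips; eligible A, C, D, E
Layer 25-44: 20 each from A, D, E = 20*3 = 60 chips; eligible A, D, E
Layer 45-155: 111 each from A, E = 111*2 = 222 chips; eligible A, E

Pot 1: 70 chips, eligible: A, B, C, D, E
Pot 2: 40 chips, eligible: A, C, D, E
Pot 3: 60 chips, eligible: A, D, E
Pot 4: 222 chips, eligible: A, E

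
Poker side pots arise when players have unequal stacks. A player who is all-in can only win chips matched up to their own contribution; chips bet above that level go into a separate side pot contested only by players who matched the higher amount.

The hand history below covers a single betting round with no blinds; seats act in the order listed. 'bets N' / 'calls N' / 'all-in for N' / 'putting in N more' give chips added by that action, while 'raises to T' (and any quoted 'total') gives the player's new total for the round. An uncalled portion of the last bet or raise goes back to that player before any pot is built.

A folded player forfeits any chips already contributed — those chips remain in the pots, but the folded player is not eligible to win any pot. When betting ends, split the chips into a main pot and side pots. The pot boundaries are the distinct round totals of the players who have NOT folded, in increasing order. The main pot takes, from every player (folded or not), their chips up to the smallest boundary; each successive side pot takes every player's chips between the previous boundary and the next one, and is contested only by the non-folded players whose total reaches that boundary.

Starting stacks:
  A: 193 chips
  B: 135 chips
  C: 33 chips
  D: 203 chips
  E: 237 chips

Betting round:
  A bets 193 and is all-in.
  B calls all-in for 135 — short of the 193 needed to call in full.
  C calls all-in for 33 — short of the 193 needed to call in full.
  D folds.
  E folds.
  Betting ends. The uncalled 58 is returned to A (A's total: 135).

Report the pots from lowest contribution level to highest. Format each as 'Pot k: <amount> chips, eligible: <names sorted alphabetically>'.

Pot 1: 99 chips, eligible: A, B, C
Pot 2: 204 chips, eligible: A, B

Derivation:
Contributions (after 58 returned to A): A=135, B=135, C=33
Folded: D, E
Pot levels (distinct totals of non-folded players): 33, 135
Layer 1-33: 33 each from A, B, C = 33*3 = 99 chips; eligible A, B, C
Layer 34-135: 102 each from A, B = 102*2 = 204 chips; eligible A, B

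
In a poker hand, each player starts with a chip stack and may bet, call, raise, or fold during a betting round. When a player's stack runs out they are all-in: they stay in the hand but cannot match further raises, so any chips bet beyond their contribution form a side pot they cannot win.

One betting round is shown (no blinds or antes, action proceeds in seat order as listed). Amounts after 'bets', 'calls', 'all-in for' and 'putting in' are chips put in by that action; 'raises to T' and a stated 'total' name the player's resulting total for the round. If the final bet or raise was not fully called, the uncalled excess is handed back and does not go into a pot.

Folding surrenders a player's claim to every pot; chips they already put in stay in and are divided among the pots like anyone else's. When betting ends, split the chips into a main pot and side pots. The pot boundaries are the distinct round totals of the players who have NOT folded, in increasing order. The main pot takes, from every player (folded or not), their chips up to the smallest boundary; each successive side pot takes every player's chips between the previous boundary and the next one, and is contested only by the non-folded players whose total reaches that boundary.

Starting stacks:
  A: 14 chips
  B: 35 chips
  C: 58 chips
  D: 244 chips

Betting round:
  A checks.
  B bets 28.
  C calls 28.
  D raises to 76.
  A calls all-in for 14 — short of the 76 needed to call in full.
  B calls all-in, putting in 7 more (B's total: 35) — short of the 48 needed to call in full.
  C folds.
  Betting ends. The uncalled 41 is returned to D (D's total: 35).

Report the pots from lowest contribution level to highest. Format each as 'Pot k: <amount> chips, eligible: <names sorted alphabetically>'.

Contributions (after 41 returned to D): A=14, B=35, C=28, D=35
Folded: C
Pot levels (distinct totals of non-folded players): 14, 35
Layer 1-14: 14 each from A, B, C, D = 14*4 = 56 chips; eligible A, B, D
Layer 15-35: B 21 + C 14 + D 21 = 56 chips; eligible B, D

Pot 1: 56 chips, eligible: A, B, D
Pot 2: 56 chips, eligible: B, D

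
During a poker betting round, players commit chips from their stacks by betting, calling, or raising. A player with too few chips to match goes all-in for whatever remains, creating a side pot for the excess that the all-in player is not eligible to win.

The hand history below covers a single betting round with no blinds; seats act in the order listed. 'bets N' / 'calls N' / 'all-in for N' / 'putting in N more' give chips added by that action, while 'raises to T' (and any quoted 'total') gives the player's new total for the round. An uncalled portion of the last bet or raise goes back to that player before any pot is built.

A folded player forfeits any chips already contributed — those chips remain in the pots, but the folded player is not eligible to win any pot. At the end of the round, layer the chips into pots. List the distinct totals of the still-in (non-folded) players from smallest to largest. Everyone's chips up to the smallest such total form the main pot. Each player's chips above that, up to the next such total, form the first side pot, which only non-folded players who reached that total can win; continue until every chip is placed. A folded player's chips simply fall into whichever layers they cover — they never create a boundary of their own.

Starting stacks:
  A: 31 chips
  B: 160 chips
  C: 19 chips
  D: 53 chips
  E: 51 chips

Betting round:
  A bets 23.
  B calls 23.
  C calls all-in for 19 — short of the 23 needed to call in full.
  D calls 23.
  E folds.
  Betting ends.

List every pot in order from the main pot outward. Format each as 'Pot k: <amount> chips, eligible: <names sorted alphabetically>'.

Pot 1: 76 chips, eligible: A, B, C, D
Pot 2: 12 chips, eligible: A, B, D

Derivation:
Contributions: A=23, B=23, C=19, D=23
Folded: E
Pot levels (distinct totals of non-folded players): 19, 23
Layer 1-19: 19 each from A, B, C, D = 19*4 = 76 chips; eligible A, B, C, D
Layer 20-23: 4 each from A, B, D = 4*3 = 12 chips; eligible A, B, D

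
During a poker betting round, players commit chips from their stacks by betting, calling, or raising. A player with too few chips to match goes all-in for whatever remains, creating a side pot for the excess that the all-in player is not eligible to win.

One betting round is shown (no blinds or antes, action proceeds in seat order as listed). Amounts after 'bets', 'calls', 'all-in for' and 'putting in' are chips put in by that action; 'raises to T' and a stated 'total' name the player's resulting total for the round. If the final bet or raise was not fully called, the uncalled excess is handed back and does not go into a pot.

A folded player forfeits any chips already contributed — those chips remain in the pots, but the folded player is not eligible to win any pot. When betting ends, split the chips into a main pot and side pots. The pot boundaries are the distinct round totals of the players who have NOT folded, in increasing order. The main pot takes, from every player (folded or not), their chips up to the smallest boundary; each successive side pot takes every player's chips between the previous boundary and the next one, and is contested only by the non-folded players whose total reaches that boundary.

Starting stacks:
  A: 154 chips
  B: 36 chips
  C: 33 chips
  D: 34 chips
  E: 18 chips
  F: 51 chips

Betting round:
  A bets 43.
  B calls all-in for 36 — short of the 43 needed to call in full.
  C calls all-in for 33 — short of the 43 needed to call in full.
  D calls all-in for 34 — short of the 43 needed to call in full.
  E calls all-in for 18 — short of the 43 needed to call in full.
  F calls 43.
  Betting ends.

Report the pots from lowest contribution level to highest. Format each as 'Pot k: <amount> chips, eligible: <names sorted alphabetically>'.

Contributions: A=43, B=36, C=33, D=34, E=18, F=43
Pot levels (distinct totals of non-folded players): 18, 33, 34, 36, 43
Layer 1-18: 18 each from A, B, C, D, E, F = 18*6 = 108 chips; eligible A, B, C, D, E, F
Layer 19-33: 15 each from A, B, C, D, F = 15*5 = 75 chips; eligible A, B, C, D, F
Layer 34-34: 1 each from A, B, D, F = 1*4 = 4 chips; eligible A, B, D, F
Layer 35-36: 2 each from A, B, F = 2*3 = 6 chips; eligible A, B, F
Layer 37-43: 7 each from A, F = 7*2 = 14 chips; eligible A, F

Pot 1: 108 chips, eligible: A, B, C, D, E, F
Pot 2: 75 chips, eligible: A, B, C, D, F
Pot 3: 4 chips, eligible: A, B, D, F
Pot 4: 6 chips, eligible: A, B, F
Pot 5: 14 chips, eligible: A, F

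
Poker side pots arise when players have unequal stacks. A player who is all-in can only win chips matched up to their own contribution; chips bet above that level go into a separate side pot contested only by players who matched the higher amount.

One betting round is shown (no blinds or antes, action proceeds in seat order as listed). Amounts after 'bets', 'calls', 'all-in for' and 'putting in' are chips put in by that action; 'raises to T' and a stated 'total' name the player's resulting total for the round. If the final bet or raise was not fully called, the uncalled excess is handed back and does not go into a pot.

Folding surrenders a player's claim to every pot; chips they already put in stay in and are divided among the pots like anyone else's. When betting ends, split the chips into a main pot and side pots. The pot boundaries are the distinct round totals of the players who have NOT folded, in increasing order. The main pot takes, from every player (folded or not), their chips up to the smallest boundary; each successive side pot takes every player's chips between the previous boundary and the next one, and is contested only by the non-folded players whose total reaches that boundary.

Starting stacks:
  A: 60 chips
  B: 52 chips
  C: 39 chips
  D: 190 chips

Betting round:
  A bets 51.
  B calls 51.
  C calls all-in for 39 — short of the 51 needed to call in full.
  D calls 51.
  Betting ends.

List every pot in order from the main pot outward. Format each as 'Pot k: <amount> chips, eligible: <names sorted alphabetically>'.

Pot 1: 156 chips, eligible: A, B, C, D
Pot 2: 36 chips, eligible: A, B, D

Derivation:
Contributions: A=51, B=51, C=39, D=51
Pot levels (distinct totals of non-folded players): 39, 51
Layer 1-39: 39 each from A, B, C, D = 39*4 = 156 chips; eligible A, B, C, D
Layer 40-51: 12 each from A, B, D = 12*3 = 36 chips; eligible A, B, D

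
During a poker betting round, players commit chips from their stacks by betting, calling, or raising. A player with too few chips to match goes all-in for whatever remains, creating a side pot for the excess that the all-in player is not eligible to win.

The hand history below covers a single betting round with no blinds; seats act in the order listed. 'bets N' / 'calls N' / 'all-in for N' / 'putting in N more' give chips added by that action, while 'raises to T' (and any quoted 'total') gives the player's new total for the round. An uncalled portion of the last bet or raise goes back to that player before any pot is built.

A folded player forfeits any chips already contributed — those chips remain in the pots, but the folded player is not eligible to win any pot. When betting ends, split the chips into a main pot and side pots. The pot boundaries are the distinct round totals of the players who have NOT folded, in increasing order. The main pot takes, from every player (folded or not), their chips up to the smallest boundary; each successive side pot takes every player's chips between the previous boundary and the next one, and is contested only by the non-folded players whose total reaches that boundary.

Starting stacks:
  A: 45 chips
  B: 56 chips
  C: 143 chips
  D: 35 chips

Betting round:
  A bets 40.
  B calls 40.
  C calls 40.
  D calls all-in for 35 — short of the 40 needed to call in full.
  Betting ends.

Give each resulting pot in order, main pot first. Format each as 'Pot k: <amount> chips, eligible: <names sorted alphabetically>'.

Pot 1: 140 chips, eligible: A, B, C, D
Pot 2: 15 chips, eligible: A, B, C

Derivation:
Contributions: A=40, B=40, C=40, D=35
Pot levels (distinct totals of non-folded players): 35, 40
Layer 1-35: 35 each from A, B, C, D = 35*4 = 140 chips; eligible A, B, C, D
Layer 36-40: 5 each from A, B, C = 5*3 = 15 chips; eligible A, B, C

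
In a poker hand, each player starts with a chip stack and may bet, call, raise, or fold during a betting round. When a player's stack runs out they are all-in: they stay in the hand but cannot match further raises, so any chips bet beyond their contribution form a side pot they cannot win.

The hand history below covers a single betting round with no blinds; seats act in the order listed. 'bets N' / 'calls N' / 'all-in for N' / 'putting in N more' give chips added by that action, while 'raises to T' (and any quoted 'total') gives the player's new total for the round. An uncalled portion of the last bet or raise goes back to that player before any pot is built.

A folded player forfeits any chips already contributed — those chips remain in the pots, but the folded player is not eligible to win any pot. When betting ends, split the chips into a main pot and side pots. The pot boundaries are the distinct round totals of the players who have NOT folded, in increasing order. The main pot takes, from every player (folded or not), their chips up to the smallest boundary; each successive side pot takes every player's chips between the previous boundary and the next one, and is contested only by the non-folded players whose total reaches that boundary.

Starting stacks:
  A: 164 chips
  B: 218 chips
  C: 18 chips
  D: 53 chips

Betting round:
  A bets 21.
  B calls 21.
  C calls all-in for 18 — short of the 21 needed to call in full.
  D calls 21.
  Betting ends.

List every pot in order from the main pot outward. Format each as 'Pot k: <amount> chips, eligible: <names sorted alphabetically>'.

Contributions: A=21, B=21, C=18, D=21
Pot levels (distinct totals of non-folded players): 18, 21
Layer 1-18: 18 each from A, B, C, D = 18*4 = 72 chips; eligible A, B, C, D
Layer 19-21: 3 each from A, B, D = 3*3 = 9 chips; eligible A, B, D

Pot 1: 72 chips, eligible: A, B, C, D
Pot 2: 9 chips, eligible: A, B, D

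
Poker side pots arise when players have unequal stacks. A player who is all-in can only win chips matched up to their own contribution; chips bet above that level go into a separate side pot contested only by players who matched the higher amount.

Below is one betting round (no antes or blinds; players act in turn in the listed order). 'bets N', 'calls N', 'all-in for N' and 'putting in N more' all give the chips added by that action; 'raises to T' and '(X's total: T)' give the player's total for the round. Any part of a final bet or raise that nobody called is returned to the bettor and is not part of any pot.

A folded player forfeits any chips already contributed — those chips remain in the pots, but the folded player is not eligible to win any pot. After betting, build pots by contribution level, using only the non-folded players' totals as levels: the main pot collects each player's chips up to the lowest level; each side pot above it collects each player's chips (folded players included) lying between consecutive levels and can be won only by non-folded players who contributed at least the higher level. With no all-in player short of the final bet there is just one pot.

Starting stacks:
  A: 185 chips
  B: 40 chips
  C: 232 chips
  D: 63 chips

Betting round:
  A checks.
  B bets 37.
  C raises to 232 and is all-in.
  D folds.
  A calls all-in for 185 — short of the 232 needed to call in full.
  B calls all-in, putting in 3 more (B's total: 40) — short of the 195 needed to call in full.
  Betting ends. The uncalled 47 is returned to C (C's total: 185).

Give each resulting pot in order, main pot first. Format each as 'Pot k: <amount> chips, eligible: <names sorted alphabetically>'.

Contributions (after 47 returned to C): A=185, B=40, C=185
Folded: D
Pot levels (distinct totals of non-folded players): 40, 185
Layer 1-40: 40 each from A, B, C = 40*3 = 120 chips; eligible A, B, C
Layer 41-185: 145 each from A, C = 145*2 = 290 chips; eligible A, C

Pot 1: 120 chips, eligible: A, B, C
Pot 2: 290 chips, eligible: A, C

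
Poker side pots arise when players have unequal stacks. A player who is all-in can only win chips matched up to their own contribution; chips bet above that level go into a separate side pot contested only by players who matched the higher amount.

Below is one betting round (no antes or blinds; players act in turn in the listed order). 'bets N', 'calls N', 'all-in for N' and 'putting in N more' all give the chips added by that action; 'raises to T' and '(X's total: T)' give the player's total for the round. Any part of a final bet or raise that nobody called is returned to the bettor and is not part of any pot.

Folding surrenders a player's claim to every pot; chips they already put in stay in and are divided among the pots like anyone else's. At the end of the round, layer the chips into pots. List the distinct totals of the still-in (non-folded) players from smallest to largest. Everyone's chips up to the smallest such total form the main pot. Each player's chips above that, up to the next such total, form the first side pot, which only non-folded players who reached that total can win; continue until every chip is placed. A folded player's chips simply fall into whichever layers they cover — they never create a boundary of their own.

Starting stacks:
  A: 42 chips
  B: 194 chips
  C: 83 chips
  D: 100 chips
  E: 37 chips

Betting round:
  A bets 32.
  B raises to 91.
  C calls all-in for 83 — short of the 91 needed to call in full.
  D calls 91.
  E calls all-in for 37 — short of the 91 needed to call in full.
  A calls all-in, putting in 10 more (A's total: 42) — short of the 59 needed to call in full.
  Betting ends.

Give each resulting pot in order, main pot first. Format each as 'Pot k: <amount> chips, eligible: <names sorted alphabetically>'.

Contributions: A=42, B=91, C=83, D=91, E=37
Pot levels (distinct totals of non-folded players): 37, 42, 83, 91
Layer 1-37: 37 each from A, B, C, D, E = 37*5 = 185 chips; eligible A, B, C, D, E
Layer 38-42: 5 each from A, B, C, D = 5*4 = 20 chips; eligible A, B, C, D
Layer 43-83: 41 each from B, C, D = 41*3 = 123 chips; eligible B, C, D
Layer 84-91: 8 each from B, D = 8*2 = 16 chips; eligible B, D

Pot 1: 185 chips, eligible: A, B, C, D, E
Pot 2: 20 chips, eligible: A, B, C, D
Pot 3: 123 chips, eligible: B, C, D
Pot 4: 16 chips, eligible: B, D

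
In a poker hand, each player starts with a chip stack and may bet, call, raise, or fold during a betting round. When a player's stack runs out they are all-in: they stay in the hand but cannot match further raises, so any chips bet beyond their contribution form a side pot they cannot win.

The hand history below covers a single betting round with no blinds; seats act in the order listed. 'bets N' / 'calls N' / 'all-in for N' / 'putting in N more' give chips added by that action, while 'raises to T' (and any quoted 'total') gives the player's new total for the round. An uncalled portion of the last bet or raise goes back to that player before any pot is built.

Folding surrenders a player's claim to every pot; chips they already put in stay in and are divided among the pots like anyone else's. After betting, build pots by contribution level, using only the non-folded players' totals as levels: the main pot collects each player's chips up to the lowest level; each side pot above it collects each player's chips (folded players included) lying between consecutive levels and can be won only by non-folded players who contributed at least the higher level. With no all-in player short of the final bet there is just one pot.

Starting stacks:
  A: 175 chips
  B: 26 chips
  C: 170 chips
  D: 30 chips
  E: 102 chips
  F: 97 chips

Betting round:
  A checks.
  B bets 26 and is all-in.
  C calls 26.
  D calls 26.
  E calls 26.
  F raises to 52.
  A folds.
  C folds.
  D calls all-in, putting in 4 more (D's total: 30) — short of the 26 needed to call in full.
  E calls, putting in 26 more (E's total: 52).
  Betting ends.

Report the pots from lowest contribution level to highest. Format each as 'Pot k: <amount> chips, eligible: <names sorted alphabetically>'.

Contributions: B=26, C=26, D=30, E=52, F=52
Folded: A, C
Pot levels (distinct totals of non-folded players): 26, 30, 52
Layer 1-26: 26 each from B, C, D, E, F = 26*5 = 130 chips; eligible B, D, E, F
Layer 27-30: 4 each from D, E, F = 4*3 = 12 chips; eligible D, E, F
Layer 31-52: 22 each from E, F = 22*2 = 44 chips; eligible E, F

Pot 1: 130 chips, eligible: B, D, E, F
Pot 2: 12 chips, eligible: D, E, F
Pot 3: 44 chips, eligible: E, F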